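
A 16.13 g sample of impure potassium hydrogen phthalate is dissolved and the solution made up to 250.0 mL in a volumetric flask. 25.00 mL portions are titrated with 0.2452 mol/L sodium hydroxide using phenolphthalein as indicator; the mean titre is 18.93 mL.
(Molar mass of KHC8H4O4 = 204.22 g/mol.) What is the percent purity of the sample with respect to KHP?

58.77 %

KHC8H4O4 + NaOH → KNaC8H4O4 + H2O
n(NaOH) per titration = 0.01893 × 0.2452 = 4.642 × 10^-3 mol
n(KHC8H4O4) in each aliquot = 4.642 × 10^-3 mol (1:1 ratio)
n(KHC8H4O4) in the whole flask = 4.642 × 10^-3 × 250.0/25.00 = 0.04642 mol
mass of KHC8H4O4 = 0.04642 × 204.22 = 9.479 g
% KHC8H4O4 = 9.479 / 16.13 × 100 = 58.77 %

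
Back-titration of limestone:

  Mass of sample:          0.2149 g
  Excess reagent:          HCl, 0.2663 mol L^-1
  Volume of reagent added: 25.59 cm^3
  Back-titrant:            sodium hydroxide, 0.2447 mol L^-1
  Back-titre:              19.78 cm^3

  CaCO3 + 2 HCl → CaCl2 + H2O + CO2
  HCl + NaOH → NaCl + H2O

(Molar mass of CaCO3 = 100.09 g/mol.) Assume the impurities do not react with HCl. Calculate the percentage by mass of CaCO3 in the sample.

45.98 %

n(HCl) added = 0.02559 × 0.2663 = 6.815 × 10^-3 mol
n(NaOH) used in back-titration = 0.01978 × 0.2447 = 4.840 × 10^-3 mol
n(HCl) left over = 4.840 × 10^-3 mol (1:1 ratio)
n(HCl) consumed by analyte = 6.815 × 10^-3 − 4.840 × 10^-3 = 1.974 × 10^-3 mol
From the 1:2 ratio, n(CaCO3) = 1/2 × 1.974 × 10^-3 = 9.872 × 10^-4 mol
mass of CaCO3 = 9.872 × 10^-4 × 100.09 = 0.09881 g
% CaCO3 = 0.09881 / 0.2149 × 100 = 45.98 %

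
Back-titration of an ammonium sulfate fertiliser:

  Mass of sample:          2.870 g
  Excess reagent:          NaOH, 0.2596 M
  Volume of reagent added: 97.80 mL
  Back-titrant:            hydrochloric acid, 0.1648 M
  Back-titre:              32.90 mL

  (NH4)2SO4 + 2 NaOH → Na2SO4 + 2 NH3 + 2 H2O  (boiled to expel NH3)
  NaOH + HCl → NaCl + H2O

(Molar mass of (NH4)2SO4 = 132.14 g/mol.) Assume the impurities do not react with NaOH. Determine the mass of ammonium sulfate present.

1.319 g

n(NaOH) added = 0.09780 × 0.2596 = 0.02539 mol
n(HCl) used in back-titration = 0.03290 × 0.1648 = 5.422 × 10^-3 mol
n(NaOH) left over = 5.422 × 10^-3 mol (1:1 ratio)
n(NaOH) consumed by analyte = 0.02539 − 5.422 × 10^-3 = 0.01997 mol
From the 1:2 ratio, n((NH4)2SO4) = 1/2 × 0.01997 = 9.983 × 10^-3 mol
mass of (NH4)2SO4 = 9.983 × 10^-3 × 132.14 = 1.319 g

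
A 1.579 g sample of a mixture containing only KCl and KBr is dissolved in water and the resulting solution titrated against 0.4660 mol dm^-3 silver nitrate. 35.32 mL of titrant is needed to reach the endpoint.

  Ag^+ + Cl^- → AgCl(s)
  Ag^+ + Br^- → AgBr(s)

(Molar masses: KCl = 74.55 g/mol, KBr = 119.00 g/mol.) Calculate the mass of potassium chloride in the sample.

0.6367 g

n(AgNO3) = 0.03532 × 0.4660 = 0.01646 mol
Let x = n(KCl), y = n(KBr).
Titrant: 1x + 1y = 0.01646;  mass: 74.55x + 119.00y = 1.579
Solving, x = 8.541 × 10^-3 mol, y = 7.918 × 10^-3 mol
mass of KCl = 8.541 × 10^-3 × 74.55 = 0.6367 g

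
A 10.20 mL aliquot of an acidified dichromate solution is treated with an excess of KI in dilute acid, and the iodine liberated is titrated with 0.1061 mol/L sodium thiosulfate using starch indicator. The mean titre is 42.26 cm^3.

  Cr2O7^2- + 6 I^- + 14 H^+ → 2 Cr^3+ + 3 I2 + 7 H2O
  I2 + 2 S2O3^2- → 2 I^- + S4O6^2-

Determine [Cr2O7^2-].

n(S2O3^2-) = 0.04226 × 0.1061 = 4.484 × 10^-3 mol
n(I2) = n(S2O3^2-)/2 = 2.242 × 10^-3 mol
From the 1:3 ratio, n(Cr2O7^2-) in the aliquot = 1/3 × 2.242 × 10^-3 = 7.473 × 10^-4 mol
[Cr2O7^2-] = 7.473 × 10^-4 / 0.01020 = 0.07326 mol/L

0.07326 mol/L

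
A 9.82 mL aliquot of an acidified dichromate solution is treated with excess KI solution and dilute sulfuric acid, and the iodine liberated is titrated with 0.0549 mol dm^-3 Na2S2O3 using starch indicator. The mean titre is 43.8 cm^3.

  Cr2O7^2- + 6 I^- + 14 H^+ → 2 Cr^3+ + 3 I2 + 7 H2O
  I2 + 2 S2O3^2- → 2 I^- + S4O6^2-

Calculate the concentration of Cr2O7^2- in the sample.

0.0408 mol/L

n(S2O3^2-) = 0.0438 × 0.0549 = 2.40 × 10^-3 mol
n(I2) = n(S2O3^2-)/2 = 1.20 × 10^-3 mol
From the 1:3 ratio, n(Cr2O7^2-) in the aliquot = 1/3 × 1.20 × 10^-3 = 4.01 × 10^-4 mol
[Cr2O7^2-] = 4.01 × 10^-4 / 0.00982 = 0.0408 mol/L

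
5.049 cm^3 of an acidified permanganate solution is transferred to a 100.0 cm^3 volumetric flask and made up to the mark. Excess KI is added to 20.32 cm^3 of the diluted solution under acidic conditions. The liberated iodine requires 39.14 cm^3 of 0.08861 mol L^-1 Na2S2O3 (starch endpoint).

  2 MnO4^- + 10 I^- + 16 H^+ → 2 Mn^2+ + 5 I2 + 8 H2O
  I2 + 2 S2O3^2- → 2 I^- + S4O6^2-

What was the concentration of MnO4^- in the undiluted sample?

0.6761 mol/L

n(S2O3^2-) = 0.03914 × 0.08861 = 3.468 × 10^-3 mol
n(I2) = n(S2O3^2-)/2 = 1.734 × 10^-3 mol
From the 2:5 ratio, n(MnO4^-) in the aliquot = 2/5 × 1.734 × 10^-3 = 6.936 × 10^-4 mol
[MnO4^-]_dilute = 6.936 × 10^-4 / 0.02032 = 0.03414 mol/L
[MnO4^-]_original = 0.03414 × 100.0/5.049 = 0.6761 mol/L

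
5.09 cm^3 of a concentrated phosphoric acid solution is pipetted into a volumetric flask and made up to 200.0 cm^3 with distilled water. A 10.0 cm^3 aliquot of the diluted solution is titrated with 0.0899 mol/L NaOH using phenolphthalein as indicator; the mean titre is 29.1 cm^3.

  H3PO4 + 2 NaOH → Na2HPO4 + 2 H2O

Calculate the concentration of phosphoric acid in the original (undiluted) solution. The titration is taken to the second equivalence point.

5.14 mol/L

n(NaOH) = 0.0291 × 0.0899 = 2.62 × 10^-3 mol
From the 1:2 ratio, n(H3PO4) in the aliquot = 1/2 × 2.62 × 10^-3 = 1.31 × 10^-3 mol
[H3PO4]_dilute = 1.31 × 10^-3 / 0.0100 = 0.131 mol/L
Dilution factor = 200.0 / 5.09 = 39.29
[H3PO4]_stock = 0.131 × 39.29 = 5.14 mol/L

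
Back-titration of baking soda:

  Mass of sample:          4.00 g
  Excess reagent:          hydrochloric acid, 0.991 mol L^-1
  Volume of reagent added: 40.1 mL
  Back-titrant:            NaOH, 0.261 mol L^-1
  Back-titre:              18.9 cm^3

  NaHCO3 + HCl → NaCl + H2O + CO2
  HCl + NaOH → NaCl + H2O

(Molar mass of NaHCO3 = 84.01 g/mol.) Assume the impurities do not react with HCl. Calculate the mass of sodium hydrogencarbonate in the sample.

2.92 g

n(HCl) added = 0.0401 × 0.991 = 0.0397 mol
n(NaOH) used in back-titration = 0.0189 × 0.261 = 4.93 × 10^-3 mol
n(HCl) left over = 4.93 × 10^-3 mol (1:1 ratio)
n(HCl) consumed by analyte = 0.0397 − 4.93 × 10^-3 = 0.0348 mol
n(NaHCO3) = 0.0348 mol (1:1 ratio)
mass of NaHCO3 = 0.0348 × 84.01 = 2.92 g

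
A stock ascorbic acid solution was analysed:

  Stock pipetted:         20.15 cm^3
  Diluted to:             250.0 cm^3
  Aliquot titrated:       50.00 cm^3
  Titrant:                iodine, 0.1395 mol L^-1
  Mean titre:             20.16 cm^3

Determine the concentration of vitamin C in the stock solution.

0.6978 mol/L

C6H8O6 + I2 → C6H6O6 + 2 HI
n(I2) = 0.02016 × 0.1395 = 2.812 × 10^-3 mol
n(C6H8O6) in the aliquot = 2.812 × 10^-3 mol (1:1 ratio)
[C6H8O6]_dilute = 2.812 × 10^-3 / 0.05000 = 0.05625 mol/L
Dilution factor = 250.0 / 20.15 = 12.41
[C6H8O6]_stock = 0.05625 × 12.41 = 0.6978 mol/L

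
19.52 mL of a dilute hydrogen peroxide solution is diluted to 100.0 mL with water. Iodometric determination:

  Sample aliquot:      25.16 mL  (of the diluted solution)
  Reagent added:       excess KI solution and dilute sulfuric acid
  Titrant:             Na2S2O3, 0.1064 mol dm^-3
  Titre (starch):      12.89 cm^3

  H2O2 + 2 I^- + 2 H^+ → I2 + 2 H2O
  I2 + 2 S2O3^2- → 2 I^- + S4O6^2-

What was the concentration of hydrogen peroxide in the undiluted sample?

n(S2O3^2-) = 0.01289 × 0.1064 = 1.371 × 10^-3 mol
n(I2) = n(S2O3^2-)/2 = 6.857 × 10^-4 mol
n(H2O2) in the aliquot = 6.857 × 10^-4 mol (1:1 ratio)
[H2O2]_dilute = 6.857 × 10^-4 / 0.02516 = 0.02726 mol/L
[H2O2]_original = 0.02726 × 100.0/19.52 = 0.1396 mol/L

0.1396 mol/L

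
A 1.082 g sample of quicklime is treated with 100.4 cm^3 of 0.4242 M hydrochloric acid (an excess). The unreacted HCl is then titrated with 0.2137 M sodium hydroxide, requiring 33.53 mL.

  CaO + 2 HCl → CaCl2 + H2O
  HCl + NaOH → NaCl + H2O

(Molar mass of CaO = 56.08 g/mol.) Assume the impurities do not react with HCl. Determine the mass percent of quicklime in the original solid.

91.80 %

n(HCl) added = 0.1004 × 0.4242 = 0.04259 mol
n(NaOH) used in back-titration = 0.03353 × 0.2137 = 7.165 × 10^-3 mol
n(HCl) left over = 7.165 × 10^-3 mol (1:1 ratio)
n(HCl) consumed by analyte = 0.04259 − 7.165 × 10^-3 = 0.03542 mol
From the 1:2 ratio, n(CaO) = 1/2 × 0.03542 = 0.01771 mol
mass of CaO = 0.01771 × 56.08 = 0.9933 g
% CaO = 0.9933 / 1.082 × 100 = 91.80 %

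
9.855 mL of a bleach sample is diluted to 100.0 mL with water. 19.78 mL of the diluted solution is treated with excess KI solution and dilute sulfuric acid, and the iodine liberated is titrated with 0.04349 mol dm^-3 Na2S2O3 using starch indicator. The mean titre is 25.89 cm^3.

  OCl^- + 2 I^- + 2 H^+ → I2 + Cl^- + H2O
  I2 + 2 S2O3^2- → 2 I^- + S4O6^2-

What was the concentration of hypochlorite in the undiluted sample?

0.2888 mol/L

n(S2O3^2-) = 0.02589 × 0.04349 = 1.126 × 10^-3 mol
n(I2) = n(S2O3^2-)/2 = 5.630 × 10^-4 mol
n(OCl^-) in the aliquot = 5.630 × 10^-4 mol (1:1 ratio)
[OCl^-]_dilute = 5.630 × 10^-4 / 0.01978 = 0.02846 mol/L
[OCl^-]_original = 0.02846 × 100.0/9.855 = 0.2888 mol/L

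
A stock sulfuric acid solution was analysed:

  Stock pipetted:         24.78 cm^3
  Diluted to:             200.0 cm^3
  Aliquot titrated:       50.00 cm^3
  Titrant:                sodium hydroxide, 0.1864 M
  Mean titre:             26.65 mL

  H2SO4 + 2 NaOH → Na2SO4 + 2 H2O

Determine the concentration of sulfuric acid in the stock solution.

0.4009 M

n(NaOH) = 0.02665 × 0.1864 = 4.968 × 10^-3 mol
From the 1:2 ratio, n(H2SO4) in the aliquot = 1/2 × 4.968 × 10^-3 = 2.484 × 10^-3 mol
[H2SO4]_dilute = 2.484 × 10^-3 / 0.05000 = 0.04968 mol/L
Dilution factor = 200.0 / 24.78 = 8.071
[H2SO4]_stock = 0.04968 × 8.071 = 0.4009 mol/L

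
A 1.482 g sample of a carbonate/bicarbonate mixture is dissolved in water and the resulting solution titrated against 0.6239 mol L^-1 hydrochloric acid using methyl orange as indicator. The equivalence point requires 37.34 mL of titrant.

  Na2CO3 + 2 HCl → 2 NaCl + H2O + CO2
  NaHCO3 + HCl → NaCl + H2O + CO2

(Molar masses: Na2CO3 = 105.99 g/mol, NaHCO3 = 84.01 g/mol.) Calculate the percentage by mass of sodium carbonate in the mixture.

n(HCl) = 0.03734 × 0.6239 = 0.02330 mol
Let x = n(Na2CO3), y = n(NaHCO3).
Titrant: 2x + 1y = 0.02330;  mass: 105.99x + 84.01y = 1.482
Solving, x = 7.660 × 10^-3 mol, y = 7.977 × 10^-3 mol
mass of Na2CO3 = 7.660 × 10^-3 × 105.99 = 0.8119 g
% Na2CO3 = 0.8119 / 1.482 × 100 = 54.78 %

54.78 %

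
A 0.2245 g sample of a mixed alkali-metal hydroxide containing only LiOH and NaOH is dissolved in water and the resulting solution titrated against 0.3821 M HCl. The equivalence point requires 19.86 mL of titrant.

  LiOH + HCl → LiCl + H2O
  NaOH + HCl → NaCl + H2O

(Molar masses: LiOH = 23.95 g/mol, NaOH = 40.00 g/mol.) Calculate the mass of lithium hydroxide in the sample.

0.1179 g

n(HCl) = 0.01986 × 0.3821 = 7.589 × 10^-3 mol
Let x = n(LiOH), y = n(NaOH).
Titrant: 1x + 1y = 7.589 × 10^-3;  mass: 23.95x + 40.00y = 0.2245
Solving, x = 4.925 × 10^-3 mol, y = 2.664 × 10^-3 mol
mass of LiOH = 4.925 × 10^-3 × 23.95 = 0.1179 g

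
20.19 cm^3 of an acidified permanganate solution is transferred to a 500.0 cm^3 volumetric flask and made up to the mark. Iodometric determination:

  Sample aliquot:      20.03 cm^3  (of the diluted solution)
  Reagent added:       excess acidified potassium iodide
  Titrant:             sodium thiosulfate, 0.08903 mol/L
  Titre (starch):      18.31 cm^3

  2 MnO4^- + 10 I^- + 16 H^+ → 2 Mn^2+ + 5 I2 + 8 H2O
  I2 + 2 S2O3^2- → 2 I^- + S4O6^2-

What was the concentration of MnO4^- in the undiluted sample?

0.4031 mol/L

n(S2O3^2-) = 0.01831 × 0.08903 = 1.630 × 10^-3 mol
n(I2) = n(S2O3^2-)/2 = 8.151 × 10^-4 mol
From the 2:5 ratio, n(MnO4^-) in the aliquot = 2/5 × 8.151 × 10^-4 = 3.260 × 10^-4 mol
[MnO4^-]_dilute = 3.260 × 10^-4 / 0.02003 = 0.01628 mol/L
[MnO4^-]_original = 0.01628 × 500.0/20.19 = 0.4031 mol/L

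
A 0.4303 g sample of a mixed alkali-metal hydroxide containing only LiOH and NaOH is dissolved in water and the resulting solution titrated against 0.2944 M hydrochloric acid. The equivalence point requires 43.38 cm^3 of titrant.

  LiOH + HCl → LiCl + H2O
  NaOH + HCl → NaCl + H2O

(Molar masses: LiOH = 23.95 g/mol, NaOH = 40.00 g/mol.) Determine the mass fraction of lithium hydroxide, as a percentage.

27.93 %

n(HCl) = 0.04338 × 0.2944 = 0.01277 mol
Let x = n(LiOH), y = n(NaOH).
Titrant: 1x + 1y = 0.01277;  mass: 23.95x + 40.00y = 0.4303
Solving, x = 5.018 × 10^-3 mol, y = 7.753 × 10^-3 mol
mass of LiOH = 5.018 × 10^-3 × 23.95 = 0.1202 g
% LiOH = 0.1202 / 0.4303 × 100 = 27.93 %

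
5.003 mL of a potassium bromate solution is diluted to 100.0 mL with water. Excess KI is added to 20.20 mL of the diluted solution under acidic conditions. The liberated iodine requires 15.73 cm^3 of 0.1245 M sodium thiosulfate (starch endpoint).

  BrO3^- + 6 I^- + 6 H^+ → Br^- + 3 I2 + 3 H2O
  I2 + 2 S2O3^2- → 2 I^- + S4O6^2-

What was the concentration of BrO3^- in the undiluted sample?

0.3230 M

n(S2O3^2-) = 0.01573 × 0.1245 = 1.958 × 10^-3 mol
n(I2) = n(S2O3^2-)/2 = 9.792 × 10^-4 mol
From the 1:3 ratio, n(BrO3^-) in the aliquot = 1/3 × 9.792 × 10^-4 = 3.264 × 10^-4 mol
[BrO3^-]_dilute = 3.264 × 10^-4 / 0.02020 = 0.01616 mol/L
[BrO3^-]_original = 0.01616 × 100.0/5.003 = 0.3230 mol/L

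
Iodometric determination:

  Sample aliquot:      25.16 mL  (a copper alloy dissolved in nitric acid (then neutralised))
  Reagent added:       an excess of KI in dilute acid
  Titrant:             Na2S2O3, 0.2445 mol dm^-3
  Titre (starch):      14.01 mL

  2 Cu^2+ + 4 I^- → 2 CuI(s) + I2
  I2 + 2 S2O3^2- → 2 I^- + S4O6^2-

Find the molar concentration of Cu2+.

0.1361 mol/L

n(S2O3^2-) = 0.01401 × 0.2445 = 3.425 × 10^-3 mol
n(I2) = n(S2O3^2-)/2 = 1.713 × 10^-3 mol
From the 2:1 ratio, n(Cu2+) in the aliquot = 2/1 × 1.713 × 10^-3 = 3.425 × 10^-3 mol
[Cu2+] = 3.425 × 10^-3 / 0.02516 = 0.1361 mol/L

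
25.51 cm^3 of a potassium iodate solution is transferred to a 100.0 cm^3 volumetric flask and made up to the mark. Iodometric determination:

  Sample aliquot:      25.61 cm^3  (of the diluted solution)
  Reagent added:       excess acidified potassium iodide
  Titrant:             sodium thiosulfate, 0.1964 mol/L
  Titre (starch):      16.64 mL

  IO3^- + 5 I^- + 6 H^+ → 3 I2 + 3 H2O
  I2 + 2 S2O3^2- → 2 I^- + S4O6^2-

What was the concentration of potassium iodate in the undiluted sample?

0.08337 mol/L

n(S2O3^2-) = 0.01664 × 0.1964 = 3.268 × 10^-3 mol
n(I2) = n(S2O3^2-)/2 = 1.634 × 10^-3 mol
From the 1:3 ratio, n(IO3^-) in the aliquot = 1/3 × 1.634 × 10^-3 = 5.447 × 10^-4 mol
[IO3^-]_dilute = 5.447 × 10^-4 / 0.02561 = 0.02127 mol/L
[IO3^-]_original = 0.02127 × 100.0/25.51 = 0.08337 mol/L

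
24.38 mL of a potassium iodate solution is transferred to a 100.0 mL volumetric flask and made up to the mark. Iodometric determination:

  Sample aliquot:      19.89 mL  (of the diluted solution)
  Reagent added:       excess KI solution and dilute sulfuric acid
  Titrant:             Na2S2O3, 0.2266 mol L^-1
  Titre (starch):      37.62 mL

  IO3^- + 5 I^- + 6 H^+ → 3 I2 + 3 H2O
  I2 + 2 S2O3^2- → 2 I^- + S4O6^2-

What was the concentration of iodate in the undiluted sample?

0.2930 mol/L

n(S2O3^2-) = 0.03762 × 0.2266 = 8.525 × 10^-3 mol
n(I2) = n(S2O3^2-)/2 = 4.262 × 10^-3 mol
From the 1:3 ratio, n(IO3^-) in the aliquot = 1/3 × 4.262 × 10^-3 = 1.421 × 10^-3 mol
[IO3^-]_dilute = 1.421 × 10^-3 / 0.01989 = 0.07143 mol/L
[IO3^-]_original = 0.07143 × 100.0/24.38 = 0.2930 mol/L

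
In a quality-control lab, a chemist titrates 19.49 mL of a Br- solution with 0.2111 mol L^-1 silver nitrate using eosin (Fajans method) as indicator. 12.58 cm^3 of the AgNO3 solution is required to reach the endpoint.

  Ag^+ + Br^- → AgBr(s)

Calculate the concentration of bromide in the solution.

0.1363 mol/L

n(AgNO3) = 0.01258 L × 0.2111 mol/L = 2.656 × 10^-3 mol
n(Br-) = 2.656 × 10^-3 mol (1:1 mole ratio)
[Br-] = 2.656 × 10^-3 mol / 0.01949 L = 0.1363 mol/L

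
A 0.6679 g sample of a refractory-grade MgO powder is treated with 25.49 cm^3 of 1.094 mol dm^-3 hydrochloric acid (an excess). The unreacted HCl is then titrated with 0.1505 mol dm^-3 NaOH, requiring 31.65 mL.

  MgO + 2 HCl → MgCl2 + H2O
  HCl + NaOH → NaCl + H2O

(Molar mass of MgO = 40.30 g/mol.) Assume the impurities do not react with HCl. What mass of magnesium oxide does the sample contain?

0.4659 g

n(HCl) added = 0.02549 × 1.094 = 0.02789 mol
n(NaOH) used in back-titration = 0.03165 × 0.1505 = 4.763 × 10^-3 mol
n(HCl) left over = 4.763 × 10^-3 mol (1:1 ratio)
n(HCl) consumed by analyte = 0.02789 − 4.763 × 10^-3 = 0.02312 mol
From the 1:2 ratio, n(MgO) = 1/2 × 0.02312 = 0.01156 mol
mass of MgO = 0.01156 × 40.30 = 0.4659 g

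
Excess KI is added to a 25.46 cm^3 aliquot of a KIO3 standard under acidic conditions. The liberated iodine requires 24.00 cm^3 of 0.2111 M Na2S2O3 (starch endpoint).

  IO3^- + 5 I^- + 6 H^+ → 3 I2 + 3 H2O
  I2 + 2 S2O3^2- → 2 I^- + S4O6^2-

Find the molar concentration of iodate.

0.03317 M

n(S2O3^2-) = 0.02400 × 0.2111 = 5.066 × 10^-3 mol
n(I2) = n(S2O3^2-)/2 = 2.533 × 10^-3 mol
From the 1:3 ratio, n(IO3^-) in the aliquot = 1/3 × 2.533 × 10^-3 = 8.444 × 10^-4 mol
[IO3^-] = 8.444 × 10^-4 / 0.02546 = 0.03317 mol/L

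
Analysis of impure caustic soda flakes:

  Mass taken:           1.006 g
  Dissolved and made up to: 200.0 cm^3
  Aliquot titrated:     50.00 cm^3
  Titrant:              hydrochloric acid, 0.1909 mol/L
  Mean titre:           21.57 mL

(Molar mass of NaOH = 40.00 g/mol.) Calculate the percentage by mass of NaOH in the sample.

65.49 %

NaOH + HCl → NaCl + H2O
n(HCl) per titration = 0.02157 × 0.1909 = 4.118 × 10^-3 mol
n(NaOH) in each aliquot = 4.118 × 10^-3 mol (1:1 ratio)
n(NaOH) in the whole flask = 4.118 × 10^-3 × 200.0/50.00 = 0.01647 mol
mass of NaOH = 0.01647 × 40.00 = 0.6588 g
% NaOH = 0.6588 / 1.006 × 100 = 65.49 %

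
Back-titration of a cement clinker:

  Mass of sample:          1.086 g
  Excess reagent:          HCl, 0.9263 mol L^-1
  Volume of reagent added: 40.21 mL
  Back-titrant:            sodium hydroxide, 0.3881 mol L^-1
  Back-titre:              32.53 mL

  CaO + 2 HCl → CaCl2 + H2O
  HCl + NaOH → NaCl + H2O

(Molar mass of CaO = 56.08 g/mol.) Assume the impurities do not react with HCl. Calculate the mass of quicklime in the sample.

n(HCl) added = 0.04021 × 0.9263 = 0.03725 mol
n(NaOH) used in back-titration = 0.03253 × 0.3881 = 0.01262 mol
n(HCl) left over = 0.01262 mol (1:1 ratio)
n(HCl) consumed by analyte = 0.03725 − 0.01262 = 0.02462 mol
From the 1:2 ratio, n(CaO) = 1/2 × 0.02462 = 0.01231 mol
mass of CaO = 0.01231 × 56.08 = 0.6904 g

0.6904 g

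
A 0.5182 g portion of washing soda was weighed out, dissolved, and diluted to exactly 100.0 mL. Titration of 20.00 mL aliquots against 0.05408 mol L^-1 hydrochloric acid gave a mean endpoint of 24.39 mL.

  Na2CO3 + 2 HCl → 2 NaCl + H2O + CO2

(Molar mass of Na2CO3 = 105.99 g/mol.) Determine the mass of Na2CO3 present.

0.3495 g

n(HCl) per titration = 0.02439 × 0.05408 = 1.319 × 10^-3 mol
From the 1:2 ratio, n(Na2CO3) in each aliquot = 1/2 × 1.319 × 10^-3 = 6.595 × 10^-4 mol
n(Na2CO3) in the whole flask = 6.595 × 10^-4 × 100.0/20.00 = 3.298 × 10^-3 mol
mass of Na2CO3 = 3.298 × 10^-3 × 105.99 = 0.3495 g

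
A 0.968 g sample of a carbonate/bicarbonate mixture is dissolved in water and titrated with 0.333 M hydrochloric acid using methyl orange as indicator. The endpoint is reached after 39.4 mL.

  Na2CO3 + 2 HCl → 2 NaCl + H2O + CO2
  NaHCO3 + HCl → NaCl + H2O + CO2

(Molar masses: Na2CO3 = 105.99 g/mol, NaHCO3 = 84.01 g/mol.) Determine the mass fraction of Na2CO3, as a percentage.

23.7 %

n(HCl) = 0.0394 × 0.333 = 0.0131 mol
Let x = n(Na2CO3), y = n(NaHCO3).
Titrant: 2x + 1y = 0.0131;  mass: 105.99x + 84.01y = 0.968
Solving, x = 2.16 × 10^-3 mol, y = 8.79 × 10^-3 mol
mass of Na2CO3 = 2.16 × 10^-3 × 105.99 = 0.229 g
% Na2CO3 = 0.229 / 0.968 × 100 = 23.7 %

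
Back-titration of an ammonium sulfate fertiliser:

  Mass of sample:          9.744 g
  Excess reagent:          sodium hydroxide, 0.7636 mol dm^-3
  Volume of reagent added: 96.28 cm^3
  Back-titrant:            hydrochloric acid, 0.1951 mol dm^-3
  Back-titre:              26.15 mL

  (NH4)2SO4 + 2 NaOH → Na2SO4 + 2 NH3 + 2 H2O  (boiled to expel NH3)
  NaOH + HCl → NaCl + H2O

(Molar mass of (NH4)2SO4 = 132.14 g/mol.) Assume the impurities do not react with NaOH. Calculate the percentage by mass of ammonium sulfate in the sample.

46.39 %

n(NaOH) added = 0.09628 × 0.7636 = 0.07352 mol
n(HCl) used in back-titration = 0.02615 × 0.1951 = 5.102 × 10^-3 mol
n(NaOH) left over = 5.102 × 10^-3 mol (1:1 ratio)
n(NaOH) consumed by analyte = 0.07352 − 5.102 × 10^-3 = 0.06842 mol
From the 1:2 ratio, n((NH4)2SO4) = 1/2 × 0.06842 = 0.03421 mol
mass of (NH4)2SO4 = 0.03421 × 132.14 = 4.520 g
% (NH4)2SO4 = 4.520 / 9.744 × 100 = 46.39 %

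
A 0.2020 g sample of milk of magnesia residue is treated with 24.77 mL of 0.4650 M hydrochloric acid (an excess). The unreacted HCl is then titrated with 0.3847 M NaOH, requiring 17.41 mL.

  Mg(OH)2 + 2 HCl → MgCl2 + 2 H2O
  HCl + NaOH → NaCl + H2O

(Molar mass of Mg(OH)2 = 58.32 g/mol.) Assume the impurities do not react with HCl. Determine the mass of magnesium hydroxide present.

n(HCl) added = 0.02477 × 0.4650 = 0.01152 mol
n(NaOH) used in back-titration = 0.01741 × 0.3847 = 6.698 × 10^-3 mol
n(HCl) left over = 6.698 × 10^-3 mol (1:1 ratio)
n(HCl) consumed by analyte = 0.01152 − 6.698 × 10^-3 = 4.820 × 10^-3 mol
From the 1:2 ratio, n(Mg(OH)2) = 1/2 × 4.820 × 10^-3 = 2.410 × 10^-3 mol
mass of Mg(OH)2 = 2.410 × 10^-3 × 58.32 = 0.1406 g

0.1406 g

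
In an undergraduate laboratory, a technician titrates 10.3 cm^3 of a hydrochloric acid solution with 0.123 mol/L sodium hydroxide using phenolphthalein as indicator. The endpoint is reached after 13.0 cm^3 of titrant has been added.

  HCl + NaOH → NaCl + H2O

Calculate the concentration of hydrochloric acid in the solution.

0.155 mol/L

n(NaOH) = 0.0130 L × 0.123 mol/L = 1.60 × 10^-3 mol
n(HCl) = 1.60 × 10^-3 mol (1:1 mole ratio)
[HCl] = 1.60 × 10^-3 mol / 0.0103 L = 0.155 mol/L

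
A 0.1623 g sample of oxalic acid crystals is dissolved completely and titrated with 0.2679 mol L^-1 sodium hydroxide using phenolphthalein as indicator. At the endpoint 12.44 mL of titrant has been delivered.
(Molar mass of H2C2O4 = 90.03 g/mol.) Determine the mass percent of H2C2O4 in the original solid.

H2C2O4 + 2 NaOH → Na2C2O4 + 2 H2O
n(NaOH) = 0.01244 L × 0.2679 mol/L = 3.333 × 10^-3 mol
From the 1:2 ratio, n(H2C2O4) = 1/2 × 3.333 × 10^-3 = 1.666 × 10^-3 mol
mass of H2C2O4 = 1.666 × 10^-3 × 90.03 g/mol = 0.1500 g
% H2C2O4 = 0.1500 / 0.1623 × 100 = 92.43 %

92.43 %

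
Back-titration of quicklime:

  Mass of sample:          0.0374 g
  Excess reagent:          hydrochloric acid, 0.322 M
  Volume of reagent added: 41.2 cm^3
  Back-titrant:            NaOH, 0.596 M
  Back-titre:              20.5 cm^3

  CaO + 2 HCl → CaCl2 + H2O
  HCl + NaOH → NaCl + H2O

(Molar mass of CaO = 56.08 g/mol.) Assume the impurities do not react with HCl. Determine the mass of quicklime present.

0.0294 g

n(HCl) added = 0.0412 × 0.322 = 0.0133 mol
n(NaOH) used in back-titration = 0.0205 × 0.596 = 0.0122 mol
n(HCl) left over = 0.0122 mol (1:1 ratio)
n(HCl) consumed by analyte = 0.0133 − 0.0122 = 1.05 × 10^-3 mol
From the 1:2 ratio, n(CaO) = 1/2 × 1.05 × 10^-3 = 5.24 × 10^-4 mol
mass of CaO = 5.24 × 10^-4 × 56.08 = 0.0294 g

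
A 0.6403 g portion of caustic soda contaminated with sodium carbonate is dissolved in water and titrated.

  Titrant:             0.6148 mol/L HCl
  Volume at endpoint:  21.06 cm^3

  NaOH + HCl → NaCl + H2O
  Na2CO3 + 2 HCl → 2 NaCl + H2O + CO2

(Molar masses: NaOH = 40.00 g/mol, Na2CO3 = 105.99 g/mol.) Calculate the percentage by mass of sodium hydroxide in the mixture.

22.05 %

n(HCl) = 0.02106 × 0.6148 = 0.01295 mol
Let x = n(NaOH), y = n(Na2CO3).
Titrant: 1x + 2y = 0.01295;  mass: 40.00x + 105.99y = 0.6403
Solving, x = 3.529 × 10^-3 mol, y = 4.709 × 10^-3 mol
mass of NaOH = 3.529 × 10^-3 × 40.00 = 0.1412 g
% NaOH = 0.1412 / 0.6403 × 100 = 22.05 %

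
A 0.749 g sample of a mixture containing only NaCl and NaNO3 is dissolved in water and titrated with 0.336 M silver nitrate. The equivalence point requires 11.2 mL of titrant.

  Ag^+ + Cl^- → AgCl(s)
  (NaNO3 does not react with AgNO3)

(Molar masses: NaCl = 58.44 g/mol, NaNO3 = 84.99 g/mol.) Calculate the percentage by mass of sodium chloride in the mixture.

29.4 %

n(AgNO3) = 0.0112 × 0.336 = 3.76 × 10^-3 mol
Let x = n(NaCl), y = n(NaNO3).
Titrant: 1x = 3.76 × 10^-3;  mass: 58.44x + 84.99y = 0.749
Solving, x = 3.76 × 10^-3 mol, y = 6.23 × 10^-3 mol
mass of NaCl = 3.76 × 10^-3 × 58.44 = 0.220 g
% NaCl = 0.220 / 0.749 × 100 = 29.4 %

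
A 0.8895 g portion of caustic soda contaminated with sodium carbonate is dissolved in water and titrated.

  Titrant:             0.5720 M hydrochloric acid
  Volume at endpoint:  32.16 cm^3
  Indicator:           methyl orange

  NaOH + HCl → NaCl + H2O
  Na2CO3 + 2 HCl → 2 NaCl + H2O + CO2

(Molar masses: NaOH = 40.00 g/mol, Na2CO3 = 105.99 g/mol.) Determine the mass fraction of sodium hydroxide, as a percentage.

29.54 %

n(HCl) = 0.03216 × 0.5720 = 0.01840 mol
Let x = n(NaOH), y = n(Na2CO3).
Titrant: 1x + 2y = 0.01840;  mass: 40.00x + 105.99y = 0.8895
Solving, x = 6.569 × 10^-3 mol, y = 5.913 × 10^-3 mol
mass of NaOH = 6.569 × 10^-3 × 40.00 = 0.2628 g
% NaOH = 0.2628 / 0.8895 × 100 = 29.54 %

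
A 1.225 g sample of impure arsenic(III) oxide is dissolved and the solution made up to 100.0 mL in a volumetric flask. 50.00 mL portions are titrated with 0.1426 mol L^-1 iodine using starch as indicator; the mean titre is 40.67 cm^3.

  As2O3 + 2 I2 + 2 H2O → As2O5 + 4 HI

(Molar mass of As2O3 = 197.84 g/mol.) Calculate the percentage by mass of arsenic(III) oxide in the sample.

n(I2) per titration = 0.04067 × 0.1426 = 5.800 × 10^-3 mol
From the 1:2 ratio, n(As2O3) in each aliquot = 1/2 × 5.800 × 10^-3 = 2.900 × 10^-3 mol
n(As2O3) in the whole flask = 2.900 × 10^-3 × 100.0/50.00 = 5.800 × 10^-3 mol
mass of As2O3 = 5.800 × 10^-3 × 197.84 = 1.147 g
% As2O3 = 1.147 / 1.225 × 100 = 93.66 %

93.66 %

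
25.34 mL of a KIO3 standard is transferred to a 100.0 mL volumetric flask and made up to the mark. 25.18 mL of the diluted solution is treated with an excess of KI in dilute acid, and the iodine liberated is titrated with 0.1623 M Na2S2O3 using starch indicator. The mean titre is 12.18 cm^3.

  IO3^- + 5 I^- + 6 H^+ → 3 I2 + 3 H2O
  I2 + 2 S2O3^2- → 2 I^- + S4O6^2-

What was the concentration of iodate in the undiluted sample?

0.05164 M

n(S2O3^2-) = 0.01218 × 0.1623 = 1.977 × 10^-3 mol
n(I2) = n(S2O3^2-)/2 = 9.884 × 10^-4 mol
From the 1:3 ratio, n(IO3^-) in the aliquot = 1/3 × 9.884 × 10^-4 = 3.295 × 10^-4 mol
[IO3^-]_dilute = 3.295 × 10^-4 / 0.02518 = 0.01308 mol/L
[IO3^-]_original = 0.01308 × 100.0/25.34 = 0.05164 mol/L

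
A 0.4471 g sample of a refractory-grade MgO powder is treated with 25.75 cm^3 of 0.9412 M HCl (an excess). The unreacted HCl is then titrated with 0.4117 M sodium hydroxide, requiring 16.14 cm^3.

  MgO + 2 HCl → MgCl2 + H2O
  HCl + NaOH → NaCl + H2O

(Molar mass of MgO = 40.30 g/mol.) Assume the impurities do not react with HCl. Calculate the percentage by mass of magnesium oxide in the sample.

n(HCl) added = 0.02575 × 0.9412 = 0.02424 mol
n(NaOH) used in back-titration = 0.01614 × 0.4117 = 6.645 × 10^-3 mol
n(HCl) left over = 6.645 × 10^-3 mol (1:1 ratio)
n(HCl) consumed by analyte = 0.02424 − 6.645 × 10^-3 = 0.01759 mol
From the 1:2 ratio, n(MgO) = 1/2 × 0.01759 = 8.796 × 10^-3 mol
mass of MgO = 8.796 × 10^-3 × 40.30 = 0.3545 g
% MgO = 0.3545 / 0.4471 × 100 = 79.28 %

79.28 %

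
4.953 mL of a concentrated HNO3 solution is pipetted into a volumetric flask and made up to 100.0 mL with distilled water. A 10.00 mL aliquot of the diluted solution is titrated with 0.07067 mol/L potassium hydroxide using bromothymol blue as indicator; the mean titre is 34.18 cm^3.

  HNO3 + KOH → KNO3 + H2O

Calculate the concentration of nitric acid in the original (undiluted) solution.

n(KOH) = 0.03418 × 0.07067 = 2.416 × 10^-3 mol
n(HNO3) in the aliquot = 2.416 × 10^-3 mol (1:1 ratio)
[HNO3]_dilute = 2.416 × 10^-3 / 0.01000 = 0.2416 mol/L
Dilution factor = 100.0 / 4.953 = 20.19
[HNO3]_stock = 0.2416 × 20.19 = 4.877 mol/L

4.877 mol/L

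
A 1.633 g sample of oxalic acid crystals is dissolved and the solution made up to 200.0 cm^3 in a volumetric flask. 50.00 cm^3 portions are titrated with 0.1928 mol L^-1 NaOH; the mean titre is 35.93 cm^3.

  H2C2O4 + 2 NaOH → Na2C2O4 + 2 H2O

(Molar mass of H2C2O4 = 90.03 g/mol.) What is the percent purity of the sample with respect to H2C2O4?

76.38 %

n(NaOH) per titration = 0.03593 × 0.1928 = 6.927 × 10^-3 mol
From the 1:2 ratio, n(H2C2O4) in each aliquot = 1/2 × 6.927 × 10^-3 = 3.464 × 10^-3 mol
n(H2C2O4) in the whole flask = 3.464 × 10^-3 × 200.0/50.00 = 0.01385 mol
mass of H2C2O4 = 0.01385 × 90.03 = 1.247 g
% H2C2O4 = 1.247 / 1.633 × 100 = 76.38 %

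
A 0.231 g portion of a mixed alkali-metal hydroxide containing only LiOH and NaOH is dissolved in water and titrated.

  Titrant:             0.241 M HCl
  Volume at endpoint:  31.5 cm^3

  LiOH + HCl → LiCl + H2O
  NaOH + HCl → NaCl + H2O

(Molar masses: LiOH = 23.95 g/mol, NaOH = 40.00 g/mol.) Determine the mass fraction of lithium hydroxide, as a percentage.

n(HCl) = 0.0315 × 0.241 = 7.59 × 10^-3 mol
Let x = n(LiOH), y = n(NaOH).
Titrant: 1x + 1y = 7.59 × 10^-3;  mass: 23.95x + 40.00y = 0.231
Solving, x = 4.53 × 10^-3 mol, y = 3.06 × 10^-3 mol
mass of LiOH = 4.53 × 10^-3 × 23.95 = 0.108 g
% LiOH = 0.108 / 0.231 × 100 = 46.9 %

46.9 %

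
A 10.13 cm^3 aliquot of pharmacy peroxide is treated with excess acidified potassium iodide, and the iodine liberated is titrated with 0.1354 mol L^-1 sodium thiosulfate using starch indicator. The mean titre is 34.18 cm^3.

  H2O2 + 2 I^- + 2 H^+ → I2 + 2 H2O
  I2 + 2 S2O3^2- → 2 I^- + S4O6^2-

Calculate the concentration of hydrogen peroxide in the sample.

0.2284 mol/L

n(S2O3^2-) = 0.03418 × 0.1354 = 4.628 × 10^-3 mol
n(I2) = n(S2O3^2-)/2 = 2.314 × 10^-3 mol
n(H2O2) in the aliquot = 2.314 × 10^-3 mol (1:1 ratio)
[H2O2] = 2.314 × 10^-3 / 0.01013 = 0.2284 mol/L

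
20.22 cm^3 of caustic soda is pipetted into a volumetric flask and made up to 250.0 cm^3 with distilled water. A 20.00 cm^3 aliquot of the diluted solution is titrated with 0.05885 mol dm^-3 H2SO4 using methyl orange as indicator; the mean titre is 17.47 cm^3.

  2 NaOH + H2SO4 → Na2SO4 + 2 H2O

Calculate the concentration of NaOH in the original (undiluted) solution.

1.271 mol/L

n(H2SO4) = 0.01747 × 0.05885 = 1.028 × 10^-3 mol
From the 2:1 ratio, n(NaOH) in the aliquot = 2/1 × 1.028 × 10^-3 = 2.056 × 10^-3 mol
[NaOH]_dilute = 2.056 × 10^-3 / 0.02000 = 0.1028 mol/L
Dilution factor = 250.0 / 20.22 = 12.36
[NaOH]_stock = 0.1028 × 12.36 = 1.271 mol/L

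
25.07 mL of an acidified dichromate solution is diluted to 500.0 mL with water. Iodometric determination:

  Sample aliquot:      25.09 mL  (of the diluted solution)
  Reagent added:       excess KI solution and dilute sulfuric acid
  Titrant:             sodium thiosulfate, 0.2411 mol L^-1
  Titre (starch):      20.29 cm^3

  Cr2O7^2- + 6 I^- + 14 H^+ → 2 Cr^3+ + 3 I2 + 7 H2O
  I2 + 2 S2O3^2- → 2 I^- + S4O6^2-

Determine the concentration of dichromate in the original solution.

0.6481 mol/L

n(S2O3^2-) = 0.02029 × 0.2411 = 4.892 × 10^-3 mol
n(I2) = n(S2O3^2-)/2 = 2.446 × 10^-3 mol
From the 1:3 ratio, n(Cr2O7^2-) in the aliquot = 1/3 × 2.446 × 10^-3 = 8.153 × 10^-4 mol
[Cr2O7^2-]_dilute = 8.153 × 10^-4 / 0.02509 = 0.03250 mol/L
[Cr2O7^2-]_original = 0.03250 × 500.0/25.07 = 0.6481 mol/L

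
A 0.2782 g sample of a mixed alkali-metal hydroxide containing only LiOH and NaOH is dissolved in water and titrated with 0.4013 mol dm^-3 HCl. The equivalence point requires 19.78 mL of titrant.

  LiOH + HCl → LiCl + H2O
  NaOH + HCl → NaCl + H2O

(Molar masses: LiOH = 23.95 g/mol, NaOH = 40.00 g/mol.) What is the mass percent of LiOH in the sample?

21.08 %

n(HCl) = 0.01978 × 0.4013 = 7.938 × 10^-3 mol
Let x = n(LiOH), y = n(NaOH).
Titrant: 1x + 1y = 7.938 × 10^-3;  mass: 23.95x + 40.00y = 0.2782
Solving, x = 2.449 × 10^-3 mol, y = 5.489 × 10^-3 mol
mass of LiOH = 2.449 × 10^-3 × 23.95 = 0.05866 g
% LiOH = 0.05866 / 0.2782 × 100 = 21.08 %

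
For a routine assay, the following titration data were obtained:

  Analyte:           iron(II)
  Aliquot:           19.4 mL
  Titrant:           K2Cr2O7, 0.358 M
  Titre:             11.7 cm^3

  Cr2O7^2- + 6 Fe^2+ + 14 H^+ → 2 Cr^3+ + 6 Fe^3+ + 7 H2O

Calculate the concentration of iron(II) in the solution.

1.30 M

n(K2Cr2O7) = 0.0117 L × 0.358 mol/L = 4.19 × 10^-3 mol
From the 6:1 mole ratio, n(Fe2+) = 6/1 × 4.19 × 10^-3 = 0.0251 mol
[Fe2+] = 0.0251 mol / 0.0194 L = 1.30 mol/L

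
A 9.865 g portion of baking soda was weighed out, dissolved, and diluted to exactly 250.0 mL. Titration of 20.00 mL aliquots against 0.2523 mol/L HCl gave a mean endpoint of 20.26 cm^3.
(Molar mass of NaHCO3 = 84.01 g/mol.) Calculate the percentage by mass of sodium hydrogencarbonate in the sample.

54.41 %

NaHCO3 + HCl → NaCl + H2O + CO2
n(HCl) per titration = 0.02026 × 0.2523 = 5.112 × 10^-3 mol
n(NaHCO3) in each aliquot = 5.112 × 10^-3 mol (1:1 ratio)
n(NaHCO3) in the whole flask = 5.112 × 10^-3 × 250.0/20.00 = 0.06389 mol
mass of NaHCO3 = 0.06389 × 84.01 = 5.368 g
% NaHCO3 = 5.368 / 9.865 × 100 = 54.41 %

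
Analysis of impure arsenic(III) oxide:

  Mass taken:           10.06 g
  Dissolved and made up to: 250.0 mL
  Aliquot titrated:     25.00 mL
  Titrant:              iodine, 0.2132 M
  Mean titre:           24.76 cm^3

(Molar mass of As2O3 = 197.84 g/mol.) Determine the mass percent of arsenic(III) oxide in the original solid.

51.91 %

As2O3 + 2 I2 + 2 H2O → As2O5 + 4 HI
n(I2) per titration = 0.02476 × 0.2132 = 5.279 × 10^-3 mol
From the 1:2 ratio, n(As2O3) in each aliquot = 1/2 × 5.279 × 10^-3 = 2.639 × 10^-3 mol
n(As2O3) in the whole flask = 2.639 × 10^-3 × 250.0/25.00 = 0.02639 mol
mass of As2O3 = 0.02639 × 197.84 = 5.222 g
% As2O3 = 5.222 / 10.06 × 100 = 51.91 %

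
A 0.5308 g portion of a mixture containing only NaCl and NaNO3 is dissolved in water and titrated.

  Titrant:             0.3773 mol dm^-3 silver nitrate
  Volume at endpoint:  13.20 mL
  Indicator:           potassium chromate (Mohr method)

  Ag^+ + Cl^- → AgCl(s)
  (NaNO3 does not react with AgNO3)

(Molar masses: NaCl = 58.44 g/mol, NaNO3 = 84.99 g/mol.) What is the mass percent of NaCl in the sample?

54.83 %

n(AgNO3) = 0.01320 × 0.3773 = 4.980 × 10^-3 mol
Let x = n(NaCl), y = n(NaNO3).
Titrant: 1x = 4.980 × 10^-3;  mass: 58.44x + 84.99y = 0.5308
Solving, x = 4.980 × 10^-3 mol, y = 2.821 × 10^-3 mol
mass of NaCl = 4.980 × 10^-3 × 58.44 = 0.2911 g
% NaCl = 0.2911 / 0.5308 × 100 = 54.83 %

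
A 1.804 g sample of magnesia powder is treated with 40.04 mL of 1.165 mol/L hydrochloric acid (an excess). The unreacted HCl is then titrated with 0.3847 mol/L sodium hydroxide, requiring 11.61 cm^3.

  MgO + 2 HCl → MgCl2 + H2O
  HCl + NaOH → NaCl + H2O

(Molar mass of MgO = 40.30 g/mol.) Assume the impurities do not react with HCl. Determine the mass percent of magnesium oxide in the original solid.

47.11 %

n(HCl) added = 0.04004 × 1.165 = 0.04665 mol
n(NaOH) used in back-titration = 0.01161 × 0.3847 = 4.466 × 10^-3 mol
n(HCl) left over = 4.466 × 10^-3 mol (1:1 ratio)
n(HCl) consumed by analyte = 0.04665 − 4.466 × 10^-3 = 0.04218 mol
From the 1:2 ratio, n(MgO) = 1/2 × 0.04218 = 0.02109 mol
mass of MgO = 0.02109 × 40.30 = 0.8499 g
% MgO = 0.8499 / 1.804 × 100 = 47.11 %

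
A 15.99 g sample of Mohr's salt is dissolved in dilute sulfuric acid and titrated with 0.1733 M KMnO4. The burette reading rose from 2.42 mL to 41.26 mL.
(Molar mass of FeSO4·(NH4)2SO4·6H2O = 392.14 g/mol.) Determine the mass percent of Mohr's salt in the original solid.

82.54 %

MnO4^- + 5 Fe^2+ + 8 H^+ → Mn^2+ + 5 Fe^3+ + 4 H2O
n(KMnO4) = 0.03884 L × 0.1733 mol/L = 6.731 × 10^-3 mol
From the 5:1 ratio, n(FeSO4·(NH4)2SO4·6H2O) = 5/1 × 6.731 × 10^-3 = 0.03365 mol
mass of FeSO4·(NH4)2SO4·6H2O = 0.03365 × 392.14 g/mol = 13.20 g
% FeSO4·(NH4)2SO4·6H2O = 13.20 / 15.99 × 100 = 82.54 %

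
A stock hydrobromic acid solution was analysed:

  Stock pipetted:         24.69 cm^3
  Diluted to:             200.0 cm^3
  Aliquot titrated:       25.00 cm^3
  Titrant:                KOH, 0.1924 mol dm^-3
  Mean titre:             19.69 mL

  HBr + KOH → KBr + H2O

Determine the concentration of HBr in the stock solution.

1.227 mol/L

n(KOH) = 0.01969 × 0.1924 = 3.788 × 10^-3 mol
n(HBr) in the aliquot = 3.788 × 10^-3 mol (1:1 ratio)
[HBr]_dilute = 3.788 × 10^-3 / 0.02500 = 0.1515 mol/L
Dilution factor = 200.0 / 24.69 = 8.100
[HBr]_stock = 0.1515 × 8.100 = 1.227 mol/L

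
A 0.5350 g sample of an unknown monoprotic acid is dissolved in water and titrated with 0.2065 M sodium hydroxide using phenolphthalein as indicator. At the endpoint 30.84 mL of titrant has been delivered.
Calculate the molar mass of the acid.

84.01 g/mol

n(NaOH) = 0.03084 L × 0.2065 mol/L = 6.368 × 10^-3 mol
n(HA) = 6.368 × 10^-3 mol (1:1 ratio)
M = m / n = 0.5350 g / 6.368 × 10^-3 mol = 84.01 g/mol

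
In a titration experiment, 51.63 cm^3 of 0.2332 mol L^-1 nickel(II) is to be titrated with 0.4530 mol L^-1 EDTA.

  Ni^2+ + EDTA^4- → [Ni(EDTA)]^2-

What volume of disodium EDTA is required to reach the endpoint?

26.58 mL

n(Ni2+) = 0.05163 L × 0.2332 mol/L = 0.01204 mol
n(EDTA) = 0.01204 mol (1:1 stoichiometry)
V(EDTA) = 0.01204 mol / 0.4530 mol/L = 0.02658 L = 26.58 mL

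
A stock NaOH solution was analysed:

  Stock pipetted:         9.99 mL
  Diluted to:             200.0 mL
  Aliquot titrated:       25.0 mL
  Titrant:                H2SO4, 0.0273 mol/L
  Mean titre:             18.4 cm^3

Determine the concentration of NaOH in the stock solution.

2 NaOH + H2SO4 → Na2SO4 + 2 H2O
n(H2SO4) = 0.0184 × 0.0273 = 5.02 × 10^-4 mol
From the 2:1 ratio, n(NaOH) in the aliquot = 2/1 × 5.02 × 10^-4 = 1.00 × 10^-3 mol
[NaOH]_dilute = 1.00 × 10^-3 / 0.0250 = 0.0402 mol/L
Dilution factor = 200.0 / 9.99 = 20.02
[NaOH]_stock = 0.0402 × 20.02 = 0.805 mol/L

0.805 mol/L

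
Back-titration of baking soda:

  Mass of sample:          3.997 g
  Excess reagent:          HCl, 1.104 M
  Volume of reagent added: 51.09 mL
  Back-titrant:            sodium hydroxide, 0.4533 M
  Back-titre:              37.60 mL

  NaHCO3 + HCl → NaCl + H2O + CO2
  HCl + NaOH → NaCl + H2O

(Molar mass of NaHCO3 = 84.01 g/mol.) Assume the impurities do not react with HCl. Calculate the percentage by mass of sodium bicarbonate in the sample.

n(HCl) added = 0.05109 × 1.104 = 0.05640 mol
n(NaOH) used in back-titration = 0.03760 × 0.4533 = 0.01704 mol
n(HCl) left over = 0.01704 mol (1:1 ratio)
n(HCl) consumed by analyte = 0.05640 − 0.01704 = 0.03936 mol
n(NaHCO3) = 0.03936 mol (1:1 ratio)
mass of NaHCO3 = 0.03936 × 84.01 = 3.307 g
% NaHCO3 = 3.307 / 3.997 × 100 = 82.73 %

82.73 %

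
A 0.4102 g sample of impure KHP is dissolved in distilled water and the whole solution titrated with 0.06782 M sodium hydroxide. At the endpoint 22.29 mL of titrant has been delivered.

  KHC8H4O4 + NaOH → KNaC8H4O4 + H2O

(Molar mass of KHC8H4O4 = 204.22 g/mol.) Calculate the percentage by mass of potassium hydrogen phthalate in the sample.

n(NaOH) = 0.02229 L × 0.06782 mol/L = 1.512 × 10^-3 mol
n(KHC8H4O4) = 1.512 × 10^-3 mol (1:1 ratio)
mass of KHC8H4O4 = 1.512 × 10^-3 × 204.22 g/mol = 0.3087 g
% KHC8H4O4 = 0.3087 / 0.4102 × 100 = 75.26 %

75.26 %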